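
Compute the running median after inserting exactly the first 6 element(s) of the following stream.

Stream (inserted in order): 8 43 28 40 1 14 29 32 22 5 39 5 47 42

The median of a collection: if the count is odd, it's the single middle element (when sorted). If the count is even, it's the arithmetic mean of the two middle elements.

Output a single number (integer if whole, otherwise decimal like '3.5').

Answer: 21

Derivation:
Step 1: insert 8 -> lo=[8] (size 1, max 8) hi=[] (size 0) -> median=8
Step 2: insert 43 -> lo=[8] (size 1, max 8) hi=[43] (size 1, min 43) -> median=25.5
Step 3: insert 28 -> lo=[8, 28] (size 2, max 28) hi=[43] (size 1, min 43) -> median=28
Step 4: insert 40 -> lo=[8, 28] (size 2, max 28) hi=[40, 43] (size 2, min 40) -> median=34
Step 5: insert 1 -> lo=[1, 8, 28] (size 3, max 28) hi=[40, 43] (size 2, min 40) -> median=28
Step 6: insert 14 -> lo=[1, 8, 14] (size 3, max 14) hi=[28, 40, 43] (size 3, min 28) -> median=21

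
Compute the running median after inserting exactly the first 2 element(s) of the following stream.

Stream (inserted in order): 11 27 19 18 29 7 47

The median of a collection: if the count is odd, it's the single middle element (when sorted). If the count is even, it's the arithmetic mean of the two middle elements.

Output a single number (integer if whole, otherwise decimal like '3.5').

Answer: 19

Derivation:
Step 1: insert 11 -> lo=[11] (size 1, max 11) hi=[] (size 0) -> median=11
Step 2: insert 27 -> lo=[11] (size 1, max 11) hi=[27] (size 1, min 27) -> median=19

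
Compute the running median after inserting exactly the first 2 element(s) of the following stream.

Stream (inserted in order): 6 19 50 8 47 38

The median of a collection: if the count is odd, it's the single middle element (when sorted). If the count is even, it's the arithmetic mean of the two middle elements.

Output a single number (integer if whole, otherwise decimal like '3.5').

Answer: 12.5

Derivation:
Step 1: insert 6 -> lo=[6] (size 1, max 6) hi=[] (size 0) -> median=6
Step 2: insert 19 -> lo=[6] (size 1, max 6) hi=[19] (size 1, min 19) -> median=12.5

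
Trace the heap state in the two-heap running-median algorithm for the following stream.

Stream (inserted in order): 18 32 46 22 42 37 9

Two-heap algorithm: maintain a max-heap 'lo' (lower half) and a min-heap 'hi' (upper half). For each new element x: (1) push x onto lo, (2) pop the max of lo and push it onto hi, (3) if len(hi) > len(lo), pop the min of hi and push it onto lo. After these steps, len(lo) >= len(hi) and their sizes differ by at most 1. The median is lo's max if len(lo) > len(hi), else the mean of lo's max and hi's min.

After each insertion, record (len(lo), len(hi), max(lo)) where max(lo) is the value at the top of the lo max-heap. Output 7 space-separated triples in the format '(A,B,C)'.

Answer: (1,0,18) (1,1,18) (2,1,32) (2,2,22) (3,2,32) (3,3,32) (4,3,32)

Derivation:
Step 1: insert 18 -> lo=[18] hi=[] -> (len(lo)=1, len(hi)=0, max(lo)=18)
Step 2: insert 32 -> lo=[18] hi=[32] -> (len(lo)=1, len(hi)=1, max(lo)=18)
Step 3: insert 46 -> lo=[18, 32] hi=[46] -> (len(lo)=2, len(hi)=1, max(lo)=32)
Step 4: insert 22 -> lo=[18, 22] hi=[32, 46] -> (len(lo)=2, len(hi)=2, max(lo)=22)
Step 5: insert 42 -> lo=[18, 22, 32] hi=[42, 46] -> (len(lo)=3, len(hi)=2, max(lo)=32)
Step 6: insert 37 -> lo=[18, 22, 32] hi=[37, 42, 46] -> (len(lo)=3, len(hi)=3, max(lo)=32)
Step 7: insert 9 -> lo=[9, 18, 22, 32] hi=[37, 42, 46] -> (len(lo)=4, len(hi)=3, max(lo)=32)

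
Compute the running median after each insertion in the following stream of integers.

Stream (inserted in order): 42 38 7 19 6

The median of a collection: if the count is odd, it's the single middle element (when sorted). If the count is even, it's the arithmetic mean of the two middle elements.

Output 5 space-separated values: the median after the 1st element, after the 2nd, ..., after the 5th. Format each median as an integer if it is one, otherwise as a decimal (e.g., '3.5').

Answer: 42 40 38 28.5 19

Derivation:
Step 1: insert 42 -> lo=[42] (size 1, max 42) hi=[] (size 0) -> median=42
Step 2: insert 38 -> lo=[38] (size 1, max 38) hi=[42] (size 1, min 42) -> median=40
Step 3: insert 7 -> lo=[7, 38] (size 2, max 38) hi=[42] (size 1, min 42) -> median=38
Step 4: insert 19 -> lo=[7, 19] (size 2, max 19) hi=[38, 42] (size 2, min 38) -> median=28.5
Step 5: insert 6 -> lo=[6, 7, 19] (size 3, max 19) hi=[38, 42] (size 2, min 38) -> median=19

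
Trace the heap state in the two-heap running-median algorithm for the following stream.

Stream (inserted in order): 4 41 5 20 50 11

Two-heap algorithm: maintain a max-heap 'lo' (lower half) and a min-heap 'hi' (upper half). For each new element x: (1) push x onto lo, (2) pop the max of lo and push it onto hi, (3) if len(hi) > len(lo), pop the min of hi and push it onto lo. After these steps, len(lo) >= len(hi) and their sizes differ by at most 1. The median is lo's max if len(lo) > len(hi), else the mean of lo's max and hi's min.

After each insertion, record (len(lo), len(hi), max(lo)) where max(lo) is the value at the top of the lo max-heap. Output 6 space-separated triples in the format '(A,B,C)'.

Answer: (1,0,4) (1,1,4) (2,1,5) (2,2,5) (3,2,20) (3,3,11)

Derivation:
Step 1: insert 4 -> lo=[4] hi=[] -> (len(lo)=1, len(hi)=0, max(lo)=4)
Step 2: insert 41 -> lo=[4] hi=[41] -> (len(lo)=1, len(hi)=1, max(lo)=4)
Step 3: insert 5 -> lo=[4, 5] hi=[41] -> (len(lo)=2, len(hi)=1, max(lo)=5)
Step 4: insert 20 -> lo=[4, 5] hi=[20, 41] -> (len(lo)=2, len(hi)=2, max(lo)=5)
Step 5: insert 50 -> lo=[4, 5, 20] hi=[41, 50] -> (len(lo)=3, len(hi)=2, max(lo)=20)
Step 6: insert 11 -> lo=[4, 5, 11] hi=[20, 41, 50] -> (len(lo)=3, len(hi)=3, max(lo)=11)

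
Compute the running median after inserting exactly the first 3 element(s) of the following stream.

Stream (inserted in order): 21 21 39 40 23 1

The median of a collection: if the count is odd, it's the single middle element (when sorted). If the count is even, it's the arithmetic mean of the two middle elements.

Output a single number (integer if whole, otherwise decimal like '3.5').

Step 1: insert 21 -> lo=[21] (size 1, max 21) hi=[] (size 0) -> median=21
Step 2: insert 21 -> lo=[21] (size 1, max 21) hi=[21] (size 1, min 21) -> median=21
Step 3: insert 39 -> lo=[21, 21] (size 2, max 21) hi=[39] (size 1, min 39) -> median=21

Answer: 21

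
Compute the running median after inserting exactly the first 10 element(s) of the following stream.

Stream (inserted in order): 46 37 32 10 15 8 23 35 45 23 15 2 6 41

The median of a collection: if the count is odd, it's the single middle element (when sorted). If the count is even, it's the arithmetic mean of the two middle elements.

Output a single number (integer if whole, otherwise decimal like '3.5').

Answer: 27.5

Derivation:
Step 1: insert 46 -> lo=[46] (size 1, max 46) hi=[] (size 0) -> median=46
Step 2: insert 37 -> lo=[37] (size 1, max 37) hi=[46] (size 1, min 46) -> median=41.5
Step 3: insert 32 -> lo=[32, 37] (size 2, max 37) hi=[46] (size 1, min 46) -> median=37
Step 4: insert 10 -> lo=[10, 32] (size 2, max 32) hi=[37, 46] (size 2, min 37) -> median=34.5
Step 5: insert 15 -> lo=[10, 15, 32] (size 3, max 32) hi=[37, 46] (size 2, min 37) -> median=32
Step 6: insert 8 -> lo=[8, 10, 15] (size 3, max 15) hi=[32, 37, 46] (size 3, min 32) -> median=23.5
Step 7: insert 23 -> lo=[8, 10, 15, 23] (size 4, max 23) hi=[32, 37, 46] (size 3, min 32) -> median=23
Step 8: insert 35 -> lo=[8, 10, 15, 23] (size 4, max 23) hi=[32, 35, 37, 46] (size 4, min 32) -> median=27.5
Step 9: insert 45 -> lo=[8, 10, 15, 23, 32] (size 5, max 32) hi=[35, 37, 45, 46] (size 4, min 35) -> median=32
Step 10: insert 23 -> lo=[8, 10, 15, 23, 23] (size 5, max 23) hi=[32, 35, 37, 45, 46] (size 5, min 32) -> median=27.5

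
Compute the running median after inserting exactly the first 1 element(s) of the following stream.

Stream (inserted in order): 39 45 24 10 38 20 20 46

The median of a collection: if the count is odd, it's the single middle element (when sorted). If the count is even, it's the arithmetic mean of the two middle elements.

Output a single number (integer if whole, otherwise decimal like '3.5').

Step 1: insert 39 -> lo=[39] (size 1, max 39) hi=[] (size 0) -> median=39

Answer: 39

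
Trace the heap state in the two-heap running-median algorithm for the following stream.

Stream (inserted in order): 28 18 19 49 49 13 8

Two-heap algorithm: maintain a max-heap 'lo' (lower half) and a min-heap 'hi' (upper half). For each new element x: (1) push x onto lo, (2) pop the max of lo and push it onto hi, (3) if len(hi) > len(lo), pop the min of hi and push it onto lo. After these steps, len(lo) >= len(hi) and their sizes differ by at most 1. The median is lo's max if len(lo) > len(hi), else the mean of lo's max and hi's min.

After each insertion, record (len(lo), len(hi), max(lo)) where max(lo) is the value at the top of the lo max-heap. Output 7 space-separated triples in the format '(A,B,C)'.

Step 1: insert 28 -> lo=[28] hi=[] -> (len(lo)=1, len(hi)=0, max(lo)=28)
Step 2: insert 18 -> lo=[18] hi=[28] -> (len(lo)=1, len(hi)=1, max(lo)=18)
Step 3: insert 19 -> lo=[18, 19] hi=[28] -> (len(lo)=2, len(hi)=1, max(lo)=19)
Step 4: insert 49 -> lo=[18, 19] hi=[28, 49] -> (len(lo)=2, len(hi)=2, max(lo)=19)
Step 5: insert 49 -> lo=[18, 19, 28] hi=[49, 49] -> (len(lo)=3, len(hi)=2, max(lo)=28)
Step 6: insert 13 -> lo=[13, 18, 19] hi=[28, 49, 49] -> (len(lo)=3, len(hi)=3, max(lo)=19)
Step 7: insert 8 -> lo=[8, 13, 18, 19] hi=[28, 49, 49] -> (len(lo)=4, len(hi)=3, max(lo)=19)

Answer: (1,0,28) (1,1,18) (2,1,19) (2,2,19) (3,2,28) (3,3,19) (4,3,19)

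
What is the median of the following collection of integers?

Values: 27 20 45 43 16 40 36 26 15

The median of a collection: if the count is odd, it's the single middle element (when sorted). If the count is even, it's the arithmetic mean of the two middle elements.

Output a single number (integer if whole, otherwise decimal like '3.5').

Answer: 27

Derivation:
Step 1: insert 27 -> lo=[27] (size 1, max 27) hi=[] (size 0) -> median=27
Step 2: insert 20 -> lo=[20] (size 1, max 20) hi=[27] (size 1, min 27) -> median=23.5
Step 3: insert 45 -> lo=[20, 27] (size 2, max 27) hi=[45] (size 1, min 45) -> median=27
Step 4: insert 43 -> lo=[20, 27] (size 2, max 27) hi=[43, 45] (size 2, min 43) -> median=35
Step 5: insert 16 -> lo=[16, 20, 27] (size 3, max 27) hi=[43, 45] (size 2, min 43) -> median=27
Step 6: insert 40 -> lo=[16, 20, 27] (size 3, max 27) hi=[40, 43, 45] (size 3, min 40) -> median=33.5
Step 7: insert 36 -> lo=[16, 20, 27, 36] (size 4, max 36) hi=[40, 43, 45] (size 3, min 40) -> median=36
Step 8: insert 26 -> lo=[16, 20, 26, 27] (size 4, max 27) hi=[36, 40, 43, 45] (size 4, min 36) -> median=31.5
Step 9: insert 15 -> lo=[15, 16, 20, 26, 27] (size 5, max 27) hi=[36, 40, 43, 45] (size 4, min 36) -> median=27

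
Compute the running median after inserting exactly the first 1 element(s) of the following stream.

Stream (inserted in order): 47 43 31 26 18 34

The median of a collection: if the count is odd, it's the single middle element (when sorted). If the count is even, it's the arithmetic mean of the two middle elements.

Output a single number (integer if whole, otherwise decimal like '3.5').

Answer: 47

Derivation:
Step 1: insert 47 -> lo=[47] (size 1, max 47) hi=[] (size 0) -> median=47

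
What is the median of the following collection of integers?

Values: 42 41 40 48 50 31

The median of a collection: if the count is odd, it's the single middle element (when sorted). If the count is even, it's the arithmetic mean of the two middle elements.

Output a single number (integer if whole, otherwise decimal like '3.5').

Answer: 41.5

Derivation:
Step 1: insert 42 -> lo=[42] (size 1, max 42) hi=[] (size 0) -> median=42
Step 2: insert 41 -> lo=[41] (size 1, max 41) hi=[42] (size 1, min 42) -> median=41.5
Step 3: insert 40 -> lo=[40, 41] (size 2, max 41) hi=[42] (size 1, min 42) -> median=41
Step 4: insert 48 -> lo=[40, 41] (size 2, max 41) hi=[42, 48] (size 2, min 42) -> median=41.5
Step 5: insert 50 -> lo=[40, 41, 42] (size 3, max 42) hi=[48, 50] (size 2, min 48) -> median=42
Step 6: insert 31 -> lo=[31, 40, 41] (size 3, max 41) hi=[42, 48, 50] (size 3, min 42) -> median=41.5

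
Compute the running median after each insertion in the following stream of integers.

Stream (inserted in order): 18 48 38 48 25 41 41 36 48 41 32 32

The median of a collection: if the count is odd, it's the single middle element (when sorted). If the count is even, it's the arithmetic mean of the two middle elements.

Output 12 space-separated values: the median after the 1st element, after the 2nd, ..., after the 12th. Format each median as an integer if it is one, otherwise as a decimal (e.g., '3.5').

Step 1: insert 18 -> lo=[18] (size 1, max 18) hi=[] (size 0) -> median=18
Step 2: insert 48 -> lo=[18] (size 1, max 18) hi=[48] (size 1, min 48) -> median=33
Step 3: insert 38 -> lo=[18, 38] (size 2, max 38) hi=[48] (size 1, min 48) -> median=38
Step 4: insert 48 -> lo=[18, 38] (size 2, max 38) hi=[48, 48] (size 2, min 48) -> median=43
Step 5: insert 25 -> lo=[18, 25, 38] (size 3, max 38) hi=[48, 48] (size 2, min 48) -> median=38
Step 6: insert 41 -> lo=[18, 25, 38] (size 3, max 38) hi=[41, 48, 48] (size 3, min 41) -> median=39.5
Step 7: insert 41 -> lo=[18, 25, 38, 41] (size 4, max 41) hi=[41, 48, 48] (size 3, min 41) -> median=41
Step 8: insert 36 -> lo=[18, 25, 36, 38] (size 4, max 38) hi=[41, 41, 48, 48] (size 4, min 41) -> median=39.5
Step 9: insert 48 -> lo=[18, 25, 36, 38, 41] (size 5, max 41) hi=[41, 48, 48, 48] (size 4, min 41) -> median=41
Step 10: insert 41 -> lo=[18, 25, 36, 38, 41] (size 5, max 41) hi=[41, 41, 48, 48, 48] (size 5, min 41) -> median=41
Step 11: insert 32 -> lo=[18, 25, 32, 36, 38, 41] (size 6, max 41) hi=[41, 41, 48, 48, 48] (size 5, min 41) -> median=41
Step 12: insert 32 -> lo=[18, 25, 32, 32, 36, 38] (size 6, max 38) hi=[41, 41, 41, 48, 48, 48] (size 6, min 41) -> median=39.5

Answer: 18 33 38 43 38 39.5 41 39.5 41 41 41 39.5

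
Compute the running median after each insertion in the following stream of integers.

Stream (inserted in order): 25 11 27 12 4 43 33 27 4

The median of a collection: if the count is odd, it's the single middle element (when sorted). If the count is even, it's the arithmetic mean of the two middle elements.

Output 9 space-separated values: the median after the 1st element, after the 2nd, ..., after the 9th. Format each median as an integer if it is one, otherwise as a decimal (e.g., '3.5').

Answer: 25 18 25 18.5 12 18.5 25 26 25

Derivation:
Step 1: insert 25 -> lo=[25] (size 1, max 25) hi=[] (size 0) -> median=25
Step 2: insert 11 -> lo=[11] (size 1, max 11) hi=[25] (size 1, min 25) -> median=18
Step 3: insert 27 -> lo=[11, 25] (size 2, max 25) hi=[27] (size 1, min 27) -> median=25
Step 4: insert 12 -> lo=[11, 12] (size 2, max 12) hi=[25, 27] (size 2, min 25) -> median=18.5
Step 5: insert 4 -> lo=[4, 11, 12] (size 3, max 12) hi=[25, 27] (size 2, min 25) -> median=12
Step 6: insert 43 -> lo=[4, 11, 12] (size 3, max 12) hi=[25, 27, 43] (size 3, min 25) -> median=18.5
Step 7: insert 33 -> lo=[4, 11, 12, 25] (size 4, max 25) hi=[27, 33, 43] (size 3, min 27) -> median=25
Step 8: insert 27 -> lo=[4, 11, 12, 25] (size 4, max 25) hi=[27, 27, 33, 43] (size 4, min 27) -> median=26
Step 9: insert 4 -> lo=[4, 4, 11, 12, 25] (size 5, max 25) hi=[27, 27, 33, 43] (size 4, min 27) -> median=25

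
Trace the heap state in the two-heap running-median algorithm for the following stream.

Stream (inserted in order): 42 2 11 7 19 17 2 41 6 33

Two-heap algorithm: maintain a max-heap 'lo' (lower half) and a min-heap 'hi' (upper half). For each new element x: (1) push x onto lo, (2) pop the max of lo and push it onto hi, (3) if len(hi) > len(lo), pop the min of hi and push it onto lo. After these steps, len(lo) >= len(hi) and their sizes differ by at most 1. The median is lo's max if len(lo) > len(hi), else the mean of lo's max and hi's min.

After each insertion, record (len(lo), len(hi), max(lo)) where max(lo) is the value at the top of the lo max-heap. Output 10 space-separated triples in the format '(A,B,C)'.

Answer: (1,0,42) (1,1,2) (2,1,11) (2,2,7) (3,2,11) (3,3,11) (4,3,11) (4,4,11) (5,4,11) (5,5,11)

Derivation:
Step 1: insert 42 -> lo=[42] hi=[] -> (len(lo)=1, len(hi)=0, max(lo)=42)
Step 2: insert 2 -> lo=[2] hi=[42] -> (len(lo)=1, len(hi)=1, max(lo)=2)
Step 3: insert 11 -> lo=[2, 11] hi=[42] -> (len(lo)=2, len(hi)=1, max(lo)=11)
Step 4: insert 7 -> lo=[2, 7] hi=[11, 42] -> (len(lo)=2, len(hi)=2, max(lo)=7)
Step 5: insert 19 -> lo=[2, 7, 11] hi=[19, 42] -> (len(lo)=3, len(hi)=2, max(lo)=11)
Step 6: insert 17 -> lo=[2, 7, 11] hi=[17, 19, 42] -> (len(lo)=3, len(hi)=3, max(lo)=11)
Step 7: insert 2 -> lo=[2, 2, 7, 11] hi=[17, 19, 42] -> (len(lo)=4, len(hi)=3, max(lo)=11)
Step 8: insert 41 -> lo=[2, 2, 7, 11] hi=[17, 19, 41, 42] -> (len(lo)=4, len(hi)=4, max(lo)=11)
Step 9: insert 6 -> lo=[2, 2, 6, 7, 11] hi=[17, 19, 41, 42] -> (len(lo)=5, len(hi)=4, max(lo)=11)
Step 10: insert 33 -> lo=[2, 2, 6, 7, 11] hi=[17, 19, 33, 41, 42] -> (len(lo)=5, len(hi)=5, max(lo)=11)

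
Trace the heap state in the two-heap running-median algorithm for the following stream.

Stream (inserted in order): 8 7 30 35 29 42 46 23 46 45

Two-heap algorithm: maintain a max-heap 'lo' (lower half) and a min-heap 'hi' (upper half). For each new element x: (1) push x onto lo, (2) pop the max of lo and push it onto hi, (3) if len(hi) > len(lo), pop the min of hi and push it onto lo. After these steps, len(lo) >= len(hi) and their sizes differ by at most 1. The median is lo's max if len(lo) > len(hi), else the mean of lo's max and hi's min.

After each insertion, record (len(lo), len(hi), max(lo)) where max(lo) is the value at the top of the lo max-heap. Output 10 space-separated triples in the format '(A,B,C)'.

Answer: (1,0,8) (1,1,7) (2,1,8) (2,2,8) (3,2,29) (3,3,29) (4,3,30) (4,4,29) (5,4,30) (5,5,30)

Derivation:
Step 1: insert 8 -> lo=[8] hi=[] -> (len(lo)=1, len(hi)=0, max(lo)=8)
Step 2: insert 7 -> lo=[7] hi=[8] -> (len(lo)=1, len(hi)=1, max(lo)=7)
Step 3: insert 30 -> lo=[7, 8] hi=[30] -> (len(lo)=2, len(hi)=1, max(lo)=8)
Step 4: insert 35 -> lo=[7, 8] hi=[30, 35] -> (len(lo)=2, len(hi)=2, max(lo)=8)
Step 5: insert 29 -> lo=[7, 8, 29] hi=[30, 35] -> (len(lo)=3, len(hi)=2, max(lo)=29)
Step 6: insert 42 -> lo=[7, 8, 29] hi=[30, 35, 42] -> (len(lo)=3, len(hi)=3, max(lo)=29)
Step 7: insert 46 -> lo=[7, 8, 29, 30] hi=[35, 42, 46] -> (len(lo)=4, len(hi)=3, max(lo)=30)
Step 8: insert 23 -> lo=[7, 8, 23, 29] hi=[30, 35, 42, 46] -> (len(lo)=4, len(hi)=4, max(lo)=29)
Step 9: insert 46 -> lo=[7, 8, 23, 29, 30] hi=[35, 42, 46, 46] -> (len(lo)=5, len(hi)=4, max(lo)=30)
Step 10: insert 45 -> lo=[7, 8, 23, 29, 30] hi=[35, 42, 45, 46, 46] -> (len(lo)=5, len(hi)=5, max(lo)=30)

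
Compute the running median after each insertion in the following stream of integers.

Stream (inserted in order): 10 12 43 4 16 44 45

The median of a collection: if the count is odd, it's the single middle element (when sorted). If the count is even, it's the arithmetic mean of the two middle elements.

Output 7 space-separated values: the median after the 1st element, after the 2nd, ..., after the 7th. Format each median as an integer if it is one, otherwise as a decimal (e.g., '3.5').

Step 1: insert 10 -> lo=[10] (size 1, max 10) hi=[] (size 0) -> median=10
Step 2: insert 12 -> lo=[10] (size 1, max 10) hi=[12] (size 1, min 12) -> median=11
Step 3: insert 43 -> lo=[10, 12] (size 2, max 12) hi=[43] (size 1, min 43) -> median=12
Step 4: insert 4 -> lo=[4, 10] (size 2, max 10) hi=[12, 43] (size 2, min 12) -> median=11
Step 5: insert 16 -> lo=[4, 10, 12] (size 3, max 12) hi=[16, 43] (size 2, min 16) -> median=12
Step 6: insert 44 -> lo=[4, 10, 12] (size 3, max 12) hi=[16, 43, 44] (size 3, min 16) -> median=14
Step 7: insert 45 -> lo=[4, 10, 12, 16] (size 4, max 16) hi=[43, 44, 45] (size 3, min 43) -> median=16

Answer: 10 11 12 11 12 14 16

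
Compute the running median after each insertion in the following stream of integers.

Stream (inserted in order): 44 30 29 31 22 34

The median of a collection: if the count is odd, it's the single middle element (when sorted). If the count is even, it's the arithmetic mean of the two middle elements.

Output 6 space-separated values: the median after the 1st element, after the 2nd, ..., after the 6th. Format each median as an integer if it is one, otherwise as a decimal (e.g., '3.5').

Step 1: insert 44 -> lo=[44] (size 1, max 44) hi=[] (size 0) -> median=44
Step 2: insert 30 -> lo=[30] (size 1, max 30) hi=[44] (size 1, min 44) -> median=37
Step 3: insert 29 -> lo=[29, 30] (size 2, max 30) hi=[44] (size 1, min 44) -> median=30
Step 4: insert 31 -> lo=[29, 30] (size 2, max 30) hi=[31, 44] (size 2, min 31) -> median=30.5
Step 5: insert 22 -> lo=[22, 29, 30] (size 3, max 30) hi=[31, 44] (size 2, min 31) -> median=30
Step 6: insert 34 -> lo=[22, 29, 30] (size 3, max 30) hi=[31, 34, 44] (size 3, min 31) -> median=30.5

Answer: 44 37 30 30.5 30 30.5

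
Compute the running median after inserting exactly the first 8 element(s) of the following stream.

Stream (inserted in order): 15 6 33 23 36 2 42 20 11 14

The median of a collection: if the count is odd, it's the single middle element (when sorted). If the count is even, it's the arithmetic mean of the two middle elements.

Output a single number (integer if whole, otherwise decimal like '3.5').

Step 1: insert 15 -> lo=[15] (size 1, max 15) hi=[] (size 0) -> median=15
Step 2: insert 6 -> lo=[6] (size 1, max 6) hi=[15] (size 1, min 15) -> median=10.5
Step 3: insert 33 -> lo=[6, 15] (size 2, max 15) hi=[33] (size 1, min 33) -> median=15
Step 4: insert 23 -> lo=[6, 15] (size 2, max 15) hi=[23, 33] (size 2, min 23) -> median=19
Step 5: insert 36 -> lo=[6, 15, 23] (size 3, max 23) hi=[33, 36] (size 2, min 33) -> median=23
Step 6: insert 2 -> lo=[2, 6, 15] (size 3, max 15) hi=[23, 33, 36] (size 3, min 23) -> median=19
Step 7: insert 42 -> lo=[2, 6, 15, 23] (size 4, max 23) hi=[33, 36, 42] (size 3, min 33) -> median=23
Step 8: insert 20 -> lo=[2, 6, 15, 20] (size 4, max 20) hi=[23, 33, 36, 42] (size 4, min 23) -> median=21.5

Answer: 21.5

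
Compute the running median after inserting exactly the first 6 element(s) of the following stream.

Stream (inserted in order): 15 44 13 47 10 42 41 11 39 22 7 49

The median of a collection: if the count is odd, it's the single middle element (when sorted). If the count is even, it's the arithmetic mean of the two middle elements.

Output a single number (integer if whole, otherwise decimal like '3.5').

Step 1: insert 15 -> lo=[15] (size 1, max 15) hi=[] (size 0) -> median=15
Step 2: insert 44 -> lo=[15] (size 1, max 15) hi=[44] (size 1, min 44) -> median=29.5
Step 3: insert 13 -> lo=[13, 15] (size 2, max 15) hi=[44] (size 1, min 44) -> median=15
Step 4: insert 47 -> lo=[13, 15] (size 2, max 15) hi=[44, 47] (size 2, min 44) -> median=29.5
Step 5: insert 10 -> lo=[10, 13, 15] (size 3, max 15) hi=[44, 47] (size 2, min 44) -> median=15
Step 6: insert 42 -> lo=[10, 13, 15] (size 3, max 15) hi=[42, 44, 47] (size 3, min 42) -> median=28.5

Answer: 28.5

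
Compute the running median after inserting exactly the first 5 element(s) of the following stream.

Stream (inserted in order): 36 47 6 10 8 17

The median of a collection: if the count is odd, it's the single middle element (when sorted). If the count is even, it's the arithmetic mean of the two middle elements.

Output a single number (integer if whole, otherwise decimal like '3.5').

Answer: 10

Derivation:
Step 1: insert 36 -> lo=[36] (size 1, max 36) hi=[] (size 0) -> median=36
Step 2: insert 47 -> lo=[36] (size 1, max 36) hi=[47] (size 1, min 47) -> median=41.5
Step 3: insert 6 -> lo=[6, 36] (size 2, max 36) hi=[47] (size 1, min 47) -> median=36
Step 4: insert 10 -> lo=[6, 10] (size 2, max 10) hi=[36, 47] (size 2, min 36) -> median=23
Step 5: insert 8 -> lo=[6, 8, 10] (size 3, max 10) hi=[36, 47] (size 2, min 36) -> median=10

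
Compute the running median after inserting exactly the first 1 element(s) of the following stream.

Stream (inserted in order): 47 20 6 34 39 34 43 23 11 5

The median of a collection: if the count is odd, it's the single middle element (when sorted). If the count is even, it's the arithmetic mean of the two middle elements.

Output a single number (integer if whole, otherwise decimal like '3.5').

Step 1: insert 47 -> lo=[47] (size 1, max 47) hi=[] (size 0) -> median=47

Answer: 47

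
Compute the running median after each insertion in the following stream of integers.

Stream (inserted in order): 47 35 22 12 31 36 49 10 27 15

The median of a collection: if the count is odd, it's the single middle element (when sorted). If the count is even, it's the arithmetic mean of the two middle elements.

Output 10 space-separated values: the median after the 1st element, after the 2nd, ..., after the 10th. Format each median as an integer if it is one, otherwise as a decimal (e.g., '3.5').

Answer: 47 41 35 28.5 31 33 35 33 31 29

Derivation:
Step 1: insert 47 -> lo=[47] (size 1, max 47) hi=[] (size 0) -> median=47
Step 2: insert 35 -> lo=[35] (size 1, max 35) hi=[47] (size 1, min 47) -> median=41
Step 3: insert 22 -> lo=[22, 35] (size 2, max 35) hi=[47] (size 1, min 47) -> median=35
Step 4: insert 12 -> lo=[12, 22] (size 2, max 22) hi=[35, 47] (size 2, min 35) -> median=28.5
Step 5: insert 31 -> lo=[12, 22, 31] (size 3, max 31) hi=[35, 47] (size 2, min 35) -> median=31
Step 6: insert 36 -> lo=[12, 22, 31] (size 3, max 31) hi=[35, 36, 47] (size 3, min 35) -> median=33
Step 7: insert 49 -> lo=[12, 22, 31, 35] (size 4, max 35) hi=[36, 47, 49] (size 3, min 36) -> median=35
Step 8: insert 10 -> lo=[10, 12, 22, 31] (size 4, max 31) hi=[35, 36, 47, 49] (size 4, min 35) -> median=33
Step 9: insert 27 -> lo=[10, 12, 22, 27, 31] (size 5, max 31) hi=[35, 36, 47, 49] (size 4, min 35) -> median=31
Step 10: insert 15 -> lo=[10, 12, 15, 22, 27] (size 5, max 27) hi=[31, 35, 36, 47, 49] (size 5, min 31) -> median=29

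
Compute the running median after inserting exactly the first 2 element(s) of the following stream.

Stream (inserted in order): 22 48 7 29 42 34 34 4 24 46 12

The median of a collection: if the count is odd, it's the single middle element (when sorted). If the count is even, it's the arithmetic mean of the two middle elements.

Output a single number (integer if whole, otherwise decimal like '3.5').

Answer: 35

Derivation:
Step 1: insert 22 -> lo=[22] (size 1, max 22) hi=[] (size 0) -> median=22
Step 2: insert 48 -> lo=[22] (size 1, max 22) hi=[48] (size 1, min 48) -> median=35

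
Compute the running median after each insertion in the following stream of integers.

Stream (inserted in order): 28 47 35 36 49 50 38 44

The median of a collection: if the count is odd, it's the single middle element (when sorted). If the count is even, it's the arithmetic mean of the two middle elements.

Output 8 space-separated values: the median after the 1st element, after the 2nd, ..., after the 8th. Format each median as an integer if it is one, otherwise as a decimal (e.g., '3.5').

Step 1: insert 28 -> lo=[28] (size 1, max 28) hi=[] (size 0) -> median=28
Step 2: insert 47 -> lo=[28] (size 1, max 28) hi=[47] (size 1, min 47) -> median=37.5
Step 3: insert 35 -> lo=[28, 35] (size 2, max 35) hi=[47] (size 1, min 47) -> median=35
Step 4: insert 36 -> lo=[28, 35] (size 2, max 35) hi=[36, 47] (size 2, min 36) -> median=35.5
Step 5: insert 49 -> lo=[28, 35, 36] (size 3, max 36) hi=[47, 49] (size 2, min 47) -> median=36
Step 6: insert 50 -> lo=[28, 35, 36] (size 3, max 36) hi=[47, 49, 50] (size 3, min 47) -> median=41.5
Step 7: insert 38 -> lo=[28, 35, 36, 38] (size 4, max 38) hi=[47, 49, 50] (size 3, min 47) -> median=38
Step 8: insert 44 -> lo=[28, 35, 36, 38] (size 4, max 38) hi=[44, 47, 49, 50] (size 4, min 44) -> median=41

Answer: 28 37.5 35 35.5 36 41.5 38 41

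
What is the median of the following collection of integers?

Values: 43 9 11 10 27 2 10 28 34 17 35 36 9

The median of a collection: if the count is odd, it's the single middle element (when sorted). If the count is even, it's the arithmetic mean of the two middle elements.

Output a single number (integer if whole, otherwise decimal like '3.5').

Step 1: insert 43 -> lo=[43] (size 1, max 43) hi=[] (size 0) -> median=43
Step 2: insert 9 -> lo=[9] (size 1, max 9) hi=[43] (size 1, min 43) -> median=26
Step 3: insert 11 -> lo=[9, 11] (size 2, max 11) hi=[43] (size 1, min 43) -> median=11
Step 4: insert 10 -> lo=[9, 10] (size 2, max 10) hi=[11, 43] (size 2, min 11) -> median=10.5
Step 5: insert 27 -> lo=[9, 10, 11] (size 3, max 11) hi=[27, 43] (size 2, min 27) -> median=11
Step 6: insert 2 -> lo=[2, 9, 10] (size 3, max 10) hi=[11, 27, 43] (size 3, min 11) -> median=10.5
Step 7: insert 10 -> lo=[2, 9, 10, 10] (size 4, max 10) hi=[11, 27, 43] (size 3, min 11) -> median=10
Step 8: insert 28 -> lo=[2, 9, 10, 10] (size 4, max 10) hi=[11, 27, 28, 43] (size 4, min 11) -> median=10.5
Step 9: insert 34 -> lo=[2, 9, 10, 10, 11] (size 5, max 11) hi=[27, 28, 34, 43] (size 4, min 27) -> median=11
Step 10: insert 17 -> lo=[2, 9, 10, 10, 11] (size 5, max 11) hi=[17, 27, 28, 34, 43] (size 5, min 17) -> median=14
Step 11: insert 35 -> lo=[2, 9, 10, 10, 11, 17] (size 6, max 17) hi=[27, 28, 34, 35, 43] (size 5, min 27) -> median=17
Step 12: insert 36 -> lo=[2, 9, 10, 10, 11, 17] (size 6, max 17) hi=[27, 28, 34, 35, 36, 43] (size 6, min 27) -> median=22
Step 13: insert 9 -> lo=[2, 9, 9, 10, 10, 11, 17] (size 7, max 17) hi=[27, 28, 34, 35, 36, 43] (size 6, min 27) -> median=17

Answer: 17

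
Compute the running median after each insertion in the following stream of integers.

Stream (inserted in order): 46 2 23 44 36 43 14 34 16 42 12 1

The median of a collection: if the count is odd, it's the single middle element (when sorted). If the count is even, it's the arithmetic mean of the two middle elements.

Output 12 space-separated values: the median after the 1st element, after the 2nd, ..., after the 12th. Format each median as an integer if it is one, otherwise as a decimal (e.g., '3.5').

Answer: 46 24 23 33.5 36 39.5 36 35 34 35 34 28.5

Derivation:
Step 1: insert 46 -> lo=[46] (size 1, max 46) hi=[] (size 0) -> median=46
Step 2: insert 2 -> lo=[2] (size 1, max 2) hi=[46] (size 1, min 46) -> median=24
Step 3: insert 23 -> lo=[2, 23] (size 2, max 23) hi=[46] (size 1, min 46) -> median=23
Step 4: insert 44 -> lo=[2, 23] (size 2, max 23) hi=[44, 46] (size 2, min 44) -> median=33.5
Step 5: insert 36 -> lo=[2, 23, 36] (size 3, max 36) hi=[44, 46] (size 2, min 44) -> median=36
Step 6: insert 43 -> lo=[2, 23, 36] (size 3, max 36) hi=[43, 44, 46] (size 3, min 43) -> median=39.5
Step 7: insert 14 -> lo=[2, 14, 23, 36] (size 4, max 36) hi=[43, 44, 46] (size 3, min 43) -> median=36
Step 8: insert 34 -> lo=[2, 14, 23, 34] (size 4, max 34) hi=[36, 43, 44, 46] (size 4, min 36) -> median=35
Step 9: insert 16 -> lo=[2, 14, 16, 23, 34] (size 5, max 34) hi=[36, 43, 44, 46] (size 4, min 36) -> median=34
Step 10: insert 42 -> lo=[2, 14, 16, 23, 34] (size 5, max 34) hi=[36, 42, 43, 44, 46] (size 5, min 36) -> median=35
Step 11: insert 12 -> lo=[2, 12, 14, 16, 23, 34] (size 6, max 34) hi=[36, 42, 43, 44, 46] (size 5, min 36) -> median=34
Step 12: insert 1 -> lo=[1, 2, 12, 14, 16, 23] (size 6, max 23) hi=[34, 36, 42, 43, 44, 46] (size 6, min 34) -> median=28.5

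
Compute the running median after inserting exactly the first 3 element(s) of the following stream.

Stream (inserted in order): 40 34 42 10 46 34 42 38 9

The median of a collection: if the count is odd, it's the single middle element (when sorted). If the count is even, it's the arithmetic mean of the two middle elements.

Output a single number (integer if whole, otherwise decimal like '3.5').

Step 1: insert 40 -> lo=[40] (size 1, max 40) hi=[] (size 0) -> median=40
Step 2: insert 34 -> lo=[34] (size 1, max 34) hi=[40] (size 1, min 40) -> median=37
Step 3: insert 42 -> lo=[34, 40] (size 2, max 40) hi=[42] (size 1, min 42) -> median=40

Answer: 40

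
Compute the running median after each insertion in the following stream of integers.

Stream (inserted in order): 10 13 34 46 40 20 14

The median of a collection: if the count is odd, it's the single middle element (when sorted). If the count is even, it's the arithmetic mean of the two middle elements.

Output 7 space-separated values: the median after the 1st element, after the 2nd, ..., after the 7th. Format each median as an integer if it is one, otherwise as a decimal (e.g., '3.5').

Step 1: insert 10 -> lo=[10] (size 1, max 10) hi=[] (size 0) -> median=10
Step 2: insert 13 -> lo=[10] (size 1, max 10) hi=[13] (size 1, min 13) -> median=11.5
Step 3: insert 34 -> lo=[10, 13] (size 2, max 13) hi=[34] (size 1, min 34) -> median=13
Step 4: insert 46 -> lo=[10, 13] (size 2, max 13) hi=[34, 46] (size 2, min 34) -> median=23.5
Step 5: insert 40 -> lo=[10, 13, 34] (size 3, max 34) hi=[40, 46] (size 2, min 40) -> median=34
Step 6: insert 20 -> lo=[10, 13, 20] (size 3, max 20) hi=[34, 40, 46] (size 3, min 34) -> median=27
Step 7: insert 14 -> lo=[10, 13, 14, 20] (size 4, max 20) hi=[34, 40, 46] (size 3, min 34) -> median=20

Answer: 10 11.5 13 23.5 34 27 20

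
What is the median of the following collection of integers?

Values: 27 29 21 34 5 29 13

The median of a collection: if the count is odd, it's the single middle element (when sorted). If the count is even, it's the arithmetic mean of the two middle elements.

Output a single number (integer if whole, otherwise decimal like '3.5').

Step 1: insert 27 -> lo=[27] (size 1, max 27) hi=[] (size 0) -> median=27
Step 2: insert 29 -> lo=[27] (size 1, max 27) hi=[29] (size 1, min 29) -> median=28
Step 3: insert 21 -> lo=[21, 27] (size 2, max 27) hi=[29] (size 1, min 29) -> median=27
Step 4: insert 34 -> lo=[21, 27] (size 2, max 27) hi=[29, 34] (size 2, min 29) -> median=28
Step 5: insert 5 -> lo=[5, 21, 27] (size 3, max 27) hi=[29, 34] (size 2, min 29) -> median=27
Step 6: insert 29 -> lo=[5, 21, 27] (size 3, max 27) hi=[29, 29, 34] (size 3, min 29) -> median=28
Step 7: insert 13 -> lo=[5, 13, 21, 27] (size 4, max 27) hi=[29, 29, 34] (size 3, min 29) -> median=27

Answer: 27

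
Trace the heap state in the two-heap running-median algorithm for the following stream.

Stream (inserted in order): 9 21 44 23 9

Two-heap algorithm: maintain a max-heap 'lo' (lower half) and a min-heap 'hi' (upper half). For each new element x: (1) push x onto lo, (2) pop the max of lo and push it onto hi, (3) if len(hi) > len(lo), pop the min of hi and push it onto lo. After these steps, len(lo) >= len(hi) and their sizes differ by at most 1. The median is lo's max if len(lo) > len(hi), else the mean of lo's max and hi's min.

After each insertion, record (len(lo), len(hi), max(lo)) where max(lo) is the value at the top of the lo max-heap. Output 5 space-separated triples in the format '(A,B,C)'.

Step 1: insert 9 -> lo=[9] hi=[] -> (len(lo)=1, len(hi)=0, max(lo)=9)
Step 2: insert 21 -> lo=[9] hi=[21] -> (len(lo)=1, len(hi)=1, max(lo)=9)
Step 3: insert 44 -> lo=[9, 21] hi=[44] -> (len(lo)=2, len(hi)=1, max(lo)=21)
Step 4: insert 23 -> lo=[9, 21] hi=[23, 44] -> (len(lo)=2, len(hi)=2, max(lo)=21)
Step 5: insert 9 -> lo=[9, 9, 21] hi=[23, 44] -> (len(lo)=3, len(hi)=2, max(lo)=21)

Answer: (1,0,9) (1,1,9) (2,1,21) (2,2,21) (3,2,21)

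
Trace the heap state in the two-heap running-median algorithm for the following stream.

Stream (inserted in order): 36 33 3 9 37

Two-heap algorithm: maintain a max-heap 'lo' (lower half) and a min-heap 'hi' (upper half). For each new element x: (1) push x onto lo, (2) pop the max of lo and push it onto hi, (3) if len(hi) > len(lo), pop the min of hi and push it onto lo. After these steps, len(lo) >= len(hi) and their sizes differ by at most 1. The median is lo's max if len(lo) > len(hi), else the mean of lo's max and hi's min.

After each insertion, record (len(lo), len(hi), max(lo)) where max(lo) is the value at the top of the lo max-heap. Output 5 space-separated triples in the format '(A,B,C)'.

Answer: (1,0,36) (1,1,33) (2,1,33) (2,2,9) (3,2,33)

Derivation:
Step 1: insert 36 -> lo=[36] hi=[] -> (len(lo)=1, len(hi)=0, max(lo)=36)
Step 2: insert 33 -> lo=[33] hi=[36] -> (len(lo)=1, len(hi)=1, max(lo)=33)
Step 3: insert 3 -> lo=[3, 33] hi=[36] -> (len(lo)=2, len(hi)=1, max(lo)=33)
Step 4: insert 9 -> lo=[3, 9] hi=[33, 36] -> (len(lo)=2, len(hi)=2, max(lo)=9)
Step 5: insert 37 -> lo=[3, 9, 33] hi=[36, 37] -> (len(lo)=3, len(hi)=2, max(lo)=33)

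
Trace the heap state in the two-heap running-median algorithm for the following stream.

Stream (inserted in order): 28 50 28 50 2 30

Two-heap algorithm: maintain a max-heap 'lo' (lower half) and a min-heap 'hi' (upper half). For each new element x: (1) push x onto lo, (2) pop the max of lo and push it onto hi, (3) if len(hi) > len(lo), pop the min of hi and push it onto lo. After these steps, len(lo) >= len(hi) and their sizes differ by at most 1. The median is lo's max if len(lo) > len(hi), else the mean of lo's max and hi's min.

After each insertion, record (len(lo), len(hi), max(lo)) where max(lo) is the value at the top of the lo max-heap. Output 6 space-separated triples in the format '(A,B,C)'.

Step 1: insert 28 -> lo=[28] hi=[] -> (len(lo)=1, len(hi)=0, max(lo)=28)
Step 2: insert 50 -> lo=[28] hi=[50] -> (len(lo)=1, len(hi)=1, max(lo)=28)
Step 3: insert 28 -> lo=[28, 28] hi=[50] -> (len(lo)=2, len(hi)=1, max(lo)=28)
Step 4: insert 50 -> lo=[28, 28] hi=[50, 50] -> (len(lo)=2, len(hi)=2, max(lo)=28)
Step 5: insert 2 -> lo=[2, 28, 28] hi=[50, 50] -> (len(lo)=3, len(hi)=2, max(lo)=28)
Step 6: insert 30 -> lo=[2, 28, 28] hi=[30, 50, 50] -> (len(lo)=3, len(hi)=3, max(lo)=28)

Answer: (1,0,28) (1,1,28) (2,1,28) (2,2,28) (3,2,28) (3,3,28)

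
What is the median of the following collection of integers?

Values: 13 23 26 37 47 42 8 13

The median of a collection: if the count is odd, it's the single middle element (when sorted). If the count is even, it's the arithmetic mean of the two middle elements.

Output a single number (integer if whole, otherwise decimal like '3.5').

Step 1: insert 13 -> lo=[13] (size 1, max 13) hi=[] (size 0) -> median=13
Step 2: insert 23 -> lo=[13] (size 1, max 13) hi=[23] (size 1, min 23) -> median=18
Step 3: insert 26 -> lo=[13, 23] (size 2, max 23) hi=[26] (size 1, min 26) -> median=23
Step 4: insert 37 -> lo=[13, 23] (size 2, max 23) hi=[26, 37] (size 2, min 26) -> median=24.5
Step 5: insert 47 -> lo=[13, 23, 26] (size 3, max 26) hi=[37, 47] (size 2, min 37) -> median=26
Step 6: insert 42 -> lo=[13, 23, 26] (size 3, max 26) hi=[37, 42, 47] (size 3, min 37) -> median=31.5
Step 7: insert 8 -> lo=[8, 13, 23, 26] (size 4, max 26) hi=[37, 42, 47] (size 3, min 37) -> median=26
Step 8: insert 13 -> lo=[8, 13, 13, 23] (size 4, max 23) hi=[26, 37, 42, 47] (size 4, min 26) -> median=24.5

Answer: 24.5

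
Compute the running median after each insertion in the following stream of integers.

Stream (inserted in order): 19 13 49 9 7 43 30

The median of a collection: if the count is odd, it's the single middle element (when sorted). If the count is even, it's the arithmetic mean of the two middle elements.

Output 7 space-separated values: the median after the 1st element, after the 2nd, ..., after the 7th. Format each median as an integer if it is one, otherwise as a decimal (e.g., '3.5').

Step 1: insert 19 -> lo=[19] (size 1, max 19) hi=[] (size 0) -> median=19
Step 2: insert 13 -> lo=[13] (size 1, max 13) hi=[19] (size 1, min 19) -> median=16
Step 3: insert 49 -> lo=[13, 19] (size 2, max 19) hi=[49] (size 1, min 49) -> median=19
Step 4: insert 9 -> lo=[9, 13] (size 2, max 13) hi=[19, 49] (size 2, min 19) -> median=16
Step 5: insert 7 -> lo=[7, 9, 13] (size 3, max 13) hi=[19, 49] (size 2, min 19) -> median=13
Step 6: insert 43 -> lo=[7, 9, 13] (size 3, max 13) hi=[19, 43, 49] (size 3, min 19) -> median=16
Step 7: insert 30 -> lo=[7, 9, 13, 19] (size 4, max 19) hi=[30, 43, 49] (size 3, min 30) -> median=19

Answer: 19 16 19 16 13 16 19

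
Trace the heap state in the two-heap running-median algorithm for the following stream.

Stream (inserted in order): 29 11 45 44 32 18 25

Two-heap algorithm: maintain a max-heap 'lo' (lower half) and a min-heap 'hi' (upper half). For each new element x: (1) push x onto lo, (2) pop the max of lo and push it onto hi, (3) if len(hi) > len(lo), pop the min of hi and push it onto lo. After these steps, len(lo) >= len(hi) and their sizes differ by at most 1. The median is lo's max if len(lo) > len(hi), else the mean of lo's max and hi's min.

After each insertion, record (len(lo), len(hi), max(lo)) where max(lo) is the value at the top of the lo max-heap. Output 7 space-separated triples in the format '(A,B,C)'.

Step 1: insert 29 -> lo=[29] hi=[] -> (len(lo)=1, len(hi)=0, max(lo)=29)
Step 2: insert 11 -> lo=[11] hi=[29] -> (len(lo)=1, len(hi)=1, max(lo)=11)
Step 3: insert 45 -> lo=[11, 29] hi=[45] -> (len(lo)=2, len(hi)=1, max(lo)=29)
Step 4: insert 44 -> lo=[11, 29] hi=[44, 45] -> (len(lo)=2, len(hi)=2, max(lo)=29)
Step 5: insert 32 -> lo=[11, 29, 32] hi=[44, 45] -> (len(lo)=3, len(hi)=2, max(lo)=32)
Step 6: insert 18 -> lo=[11, 18, 29] hi=[32, 44, 45] -> (len(lo)=3, len(hi)=3, max(lo)=29)
Step 7: insert 25 -> lo=[11, 18, 25, 29] hi=[32, 44, 45] -> (len(lo)=4, len(hi)=3, max(lo)=29)

Answer: (1,0,29) (1,1,11) (2,1,29) (2,2,29) (3,2,32) (3,3,29) (4,3,29)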